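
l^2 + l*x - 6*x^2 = (l - 2*x)*(l + 3*x)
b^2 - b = b*(b - 1)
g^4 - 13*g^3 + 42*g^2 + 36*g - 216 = (g - 6)^2*(g - 3)*(g + 2)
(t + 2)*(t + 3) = t^2 + 5*t + 6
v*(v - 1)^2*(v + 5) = v^4 + 3*v^3 - 9*v^2 + 5*v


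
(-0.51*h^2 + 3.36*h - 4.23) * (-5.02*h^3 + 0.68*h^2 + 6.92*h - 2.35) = 2.5602*h^5 - 17.214*h^4 + 19.9902*h^3 + 21.5733*h^2 - 37.1676*h + 9.9405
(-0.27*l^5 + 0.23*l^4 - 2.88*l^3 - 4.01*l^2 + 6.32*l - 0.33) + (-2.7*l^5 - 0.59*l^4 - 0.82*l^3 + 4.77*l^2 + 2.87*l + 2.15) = -2.97*l^5 - 0.36*l^4 - 3.7*l^3 + 0.76*l^2 + 9.19*l + 1.82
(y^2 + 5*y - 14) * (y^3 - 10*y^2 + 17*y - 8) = y^5 - 5*y^4 - 47*y^3 + 217*y^2 - 278*y + 112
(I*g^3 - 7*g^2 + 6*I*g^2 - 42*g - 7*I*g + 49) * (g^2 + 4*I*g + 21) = I*g^5 - 11*g^4 + 6*I*g^4 - 66*g^3 - 14*I*g^3 - 70*g^2 - 42*I*g^2 - 882*g + 49*I*g + 1029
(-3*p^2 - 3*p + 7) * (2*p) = -6*p^3 - 6*p^2 + 14*p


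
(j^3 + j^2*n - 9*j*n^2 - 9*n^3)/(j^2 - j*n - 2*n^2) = (j^2 - 9*n^2)/(j - 2*n)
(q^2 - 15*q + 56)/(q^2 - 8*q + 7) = (q - 8)/(q - 1)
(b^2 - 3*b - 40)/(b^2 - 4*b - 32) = (b + 5)/(b + 4)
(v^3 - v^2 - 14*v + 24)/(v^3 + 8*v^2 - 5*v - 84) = (v - 2)/(v + 7)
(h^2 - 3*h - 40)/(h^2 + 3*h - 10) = (h - 8)/(h - 2)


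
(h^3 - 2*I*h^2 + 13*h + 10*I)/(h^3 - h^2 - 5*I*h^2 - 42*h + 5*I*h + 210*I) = (h^2 + 3*I*h - 2)/(h^2 - h - 42)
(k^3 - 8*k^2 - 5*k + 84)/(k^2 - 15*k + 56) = (k^2 - k - 12)/(k - 8)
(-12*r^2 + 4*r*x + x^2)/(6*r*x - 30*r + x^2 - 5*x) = (-2*r + x)/(x - 5)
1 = 1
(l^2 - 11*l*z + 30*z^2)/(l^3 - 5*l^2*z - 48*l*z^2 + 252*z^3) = (-l + 5*z)/(-l^2 - l*z + 42*z^2)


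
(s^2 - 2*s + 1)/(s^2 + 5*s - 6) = (s - 1)/(s + 6)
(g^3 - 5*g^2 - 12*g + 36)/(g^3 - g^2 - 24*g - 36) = (g - 2)/(g + 2)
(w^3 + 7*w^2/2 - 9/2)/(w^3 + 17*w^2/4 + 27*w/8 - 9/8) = 4*(w - 1)/(4*w - 1)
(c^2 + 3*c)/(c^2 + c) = (c + 3)/(c + 1)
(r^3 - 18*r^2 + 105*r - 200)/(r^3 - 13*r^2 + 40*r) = (r - 5)/r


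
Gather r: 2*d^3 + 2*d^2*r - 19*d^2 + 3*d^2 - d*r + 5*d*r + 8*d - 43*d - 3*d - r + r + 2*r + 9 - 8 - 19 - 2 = 2*d^3 - 16*d^2 - 38*d + r*(2*d^2 + 4*d + 2) - 20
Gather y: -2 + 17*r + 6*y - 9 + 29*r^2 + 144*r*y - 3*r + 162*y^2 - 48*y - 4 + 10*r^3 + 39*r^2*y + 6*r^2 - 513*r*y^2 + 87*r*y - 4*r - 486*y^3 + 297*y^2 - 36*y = 10*r^3 + 35*r^2 + 10*r - 486*y^3 + y^2*(459 - 513*r) + y*(39*r^2 + 231*r - 78) - 15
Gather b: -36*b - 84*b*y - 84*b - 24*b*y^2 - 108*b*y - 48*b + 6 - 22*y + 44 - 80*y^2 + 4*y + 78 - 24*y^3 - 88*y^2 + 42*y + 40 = b*(-24*y^2 - 192*y - 168) - 24*y^3 - 168*y^2 + 24*y + 168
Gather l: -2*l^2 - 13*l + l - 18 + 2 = -2*l^2 - 12*l - 16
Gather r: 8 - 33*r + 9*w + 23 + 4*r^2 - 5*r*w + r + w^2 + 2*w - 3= 4*r^2 + r*(-5*w - 32) + w^2 + 11*w + 28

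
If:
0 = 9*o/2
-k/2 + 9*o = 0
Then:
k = 0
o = 0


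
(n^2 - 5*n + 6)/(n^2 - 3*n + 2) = (n - 3)/(n - 1)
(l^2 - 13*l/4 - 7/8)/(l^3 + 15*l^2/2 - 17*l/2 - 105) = (l + 1/4)/(l^2 + 11*l + 30)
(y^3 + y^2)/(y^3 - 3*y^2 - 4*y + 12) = y^2*(y + 1)/(y^3 - 3*y^2 - 4*y + 12)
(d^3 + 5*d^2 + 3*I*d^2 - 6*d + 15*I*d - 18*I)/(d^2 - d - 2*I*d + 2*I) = (d^2 + 3*d*(2 + I) + 18*I)/(d - 2*I)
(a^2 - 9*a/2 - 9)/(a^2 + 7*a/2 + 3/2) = (2*a^2 - 9*a - 18)/(2*a^2 + 7*a + 3)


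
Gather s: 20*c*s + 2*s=s*(20*c + 2)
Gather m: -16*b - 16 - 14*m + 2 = -16*b - 14*m - 14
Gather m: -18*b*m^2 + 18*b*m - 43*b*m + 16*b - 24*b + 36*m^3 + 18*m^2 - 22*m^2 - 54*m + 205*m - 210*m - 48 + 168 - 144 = -8*b + 36*m^3 + m^2*(-18*b - 4) + m*(-25*b - 59) - 24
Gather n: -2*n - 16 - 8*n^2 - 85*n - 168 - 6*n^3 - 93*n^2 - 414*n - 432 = -6*n^3 - 101*n^2 - 501*n - 616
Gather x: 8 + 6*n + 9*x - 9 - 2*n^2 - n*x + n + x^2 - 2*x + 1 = -2*n^2 + 7*n + x^2 + x*(7 - n)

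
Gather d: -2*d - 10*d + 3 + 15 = 18 - 12*d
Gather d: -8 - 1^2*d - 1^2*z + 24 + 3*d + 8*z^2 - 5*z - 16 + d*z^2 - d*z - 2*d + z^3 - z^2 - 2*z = d*(z^2 - z) + z^3 + 7*z^2 - 8*z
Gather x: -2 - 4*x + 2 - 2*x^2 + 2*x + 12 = -2*x^2 - 2*x + 12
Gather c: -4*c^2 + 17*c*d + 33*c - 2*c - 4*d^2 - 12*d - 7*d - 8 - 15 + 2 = -4*c^2 + c*(17*d + 31) - 4*d^2 - 19*d - 21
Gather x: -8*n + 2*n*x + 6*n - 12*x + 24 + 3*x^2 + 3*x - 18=-2*n + 3*x^2 + x*(2*n - 9) + 6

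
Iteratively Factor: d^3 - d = (d - 1)*(d^2 + d) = (d - 1)*(d + 1)*(d)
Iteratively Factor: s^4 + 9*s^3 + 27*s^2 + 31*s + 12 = (s + 3)*(s^3 + 6*s^2 + 9*s + 4) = (s + 1)*(s + 3)*(s^2 + 5*s + 4) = (s + 1)*(s + 3)*(s + 4)*(s + 1)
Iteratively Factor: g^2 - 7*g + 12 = (g - 3)*(g - 4)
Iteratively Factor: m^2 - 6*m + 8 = (m - 2)*(m - 4)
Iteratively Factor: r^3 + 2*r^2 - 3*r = (r + 3)*(r^2 - r) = (r - 1)*(r + 3)*(r)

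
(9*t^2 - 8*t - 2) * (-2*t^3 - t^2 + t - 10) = -18*t^5 + 7*t^4 + 21*t^3 - 96*t^2 + 78*t + 20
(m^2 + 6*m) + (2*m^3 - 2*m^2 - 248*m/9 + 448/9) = 2*m^3 - m^2 - 194*m/9 + 448/9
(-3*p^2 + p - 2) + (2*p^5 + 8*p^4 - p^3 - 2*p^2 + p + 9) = 2*p^5 + 8*p^4 - p^3 - 5*p^2 + 2*p + 7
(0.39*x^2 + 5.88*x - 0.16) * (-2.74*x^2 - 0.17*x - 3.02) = -1.0686*x^4 - 16.1775*x^3 - 1.739*x^2 - 17.7304*x + 0.4832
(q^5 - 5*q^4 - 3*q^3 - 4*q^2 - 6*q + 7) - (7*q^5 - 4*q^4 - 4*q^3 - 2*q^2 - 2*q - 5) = -6*q^5 - q^4 + q^3 - 2*q^2 - 4*q + 12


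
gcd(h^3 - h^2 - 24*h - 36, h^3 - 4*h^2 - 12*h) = h^2 - 4*h - 12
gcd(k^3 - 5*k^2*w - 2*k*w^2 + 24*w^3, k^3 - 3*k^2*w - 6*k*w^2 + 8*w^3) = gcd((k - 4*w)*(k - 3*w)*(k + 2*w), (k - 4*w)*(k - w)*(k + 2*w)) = -k^2 + 2*k*w + 8*w^2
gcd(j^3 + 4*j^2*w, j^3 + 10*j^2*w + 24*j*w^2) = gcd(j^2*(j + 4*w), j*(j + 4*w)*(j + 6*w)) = j^2 + 4*j*w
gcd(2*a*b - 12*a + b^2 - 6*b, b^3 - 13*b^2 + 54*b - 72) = b - 6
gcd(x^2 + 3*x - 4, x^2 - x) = x - 1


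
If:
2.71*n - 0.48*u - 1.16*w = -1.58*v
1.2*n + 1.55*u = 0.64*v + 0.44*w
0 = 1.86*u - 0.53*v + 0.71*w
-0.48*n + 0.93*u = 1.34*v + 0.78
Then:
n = 9.93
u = -7.84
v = -9.58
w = 13.39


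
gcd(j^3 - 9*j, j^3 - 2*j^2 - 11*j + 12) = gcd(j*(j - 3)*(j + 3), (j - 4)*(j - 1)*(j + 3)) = j + 3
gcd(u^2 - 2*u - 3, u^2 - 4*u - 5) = u + 1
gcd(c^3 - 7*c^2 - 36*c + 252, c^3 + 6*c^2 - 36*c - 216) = c^2 - 36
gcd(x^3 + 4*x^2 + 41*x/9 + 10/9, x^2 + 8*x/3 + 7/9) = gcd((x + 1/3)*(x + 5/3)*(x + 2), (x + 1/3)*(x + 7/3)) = x + 1/3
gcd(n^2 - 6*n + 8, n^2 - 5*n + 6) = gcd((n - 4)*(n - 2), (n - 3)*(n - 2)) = n - 2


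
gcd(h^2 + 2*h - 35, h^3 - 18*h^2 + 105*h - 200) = h - 5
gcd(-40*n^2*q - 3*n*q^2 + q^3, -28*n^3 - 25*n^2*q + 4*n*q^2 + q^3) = 1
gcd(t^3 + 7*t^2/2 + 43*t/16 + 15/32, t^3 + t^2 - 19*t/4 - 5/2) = t + 5/2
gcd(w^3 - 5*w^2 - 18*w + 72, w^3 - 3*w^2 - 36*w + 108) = w^2 - 9*w + 18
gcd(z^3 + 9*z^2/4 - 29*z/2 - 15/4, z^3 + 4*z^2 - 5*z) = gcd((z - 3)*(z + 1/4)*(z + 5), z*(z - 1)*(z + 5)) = z + 5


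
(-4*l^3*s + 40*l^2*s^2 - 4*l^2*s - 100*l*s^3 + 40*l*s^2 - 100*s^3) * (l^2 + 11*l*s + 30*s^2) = -4*l^5*s - 4*l^4*s^2 - 4*l^4*s + 220*l^3*s^3 - 4*l^3*s^2 + 100*l^2*s^4 + 220*l^2*s^3 - 3000*l*s^5 + 100*l*s^4 - 3000*s^5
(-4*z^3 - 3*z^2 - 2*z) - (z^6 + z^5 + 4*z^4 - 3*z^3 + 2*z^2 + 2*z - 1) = -z^6 - z^5 - 4*z^4 - z^3 - 5*z^2 - 4*z + 1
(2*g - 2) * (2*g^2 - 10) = 4*g^3 - 4*g^2 - 20*g + 20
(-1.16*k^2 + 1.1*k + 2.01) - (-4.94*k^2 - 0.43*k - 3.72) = 3.78*k^2 + 1.53*k + 5.73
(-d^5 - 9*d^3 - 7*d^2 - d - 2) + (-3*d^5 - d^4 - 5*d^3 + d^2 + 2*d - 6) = -4*d^5 - d^4 - 14*d^3 - 6*d^2 + d - 8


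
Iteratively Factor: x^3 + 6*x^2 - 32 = (x - 2)*(x^2 + 8*x + 16) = (x - 2)*(x + 4)*(x + 4)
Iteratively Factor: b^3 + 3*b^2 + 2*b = (b + 1)*(b^2 + 2*b) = b*(b + 1)*(b + 2)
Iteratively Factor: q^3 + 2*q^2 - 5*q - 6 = (q + 3)*(q^2 - q - 2) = (q - 2)*(q + 3)*(q + 1)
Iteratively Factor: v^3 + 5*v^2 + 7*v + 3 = (v + 1)*(v^2 + 4*v + 3) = (v + 1)^2*(v + 3)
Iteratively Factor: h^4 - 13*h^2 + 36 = (h + 2)*(h^3 - 2*h^2 - 9*h + 18) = (h - 2)*(h + 2)*(h^2 - 9) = (h - 2)*(h + 2)*(h + 3)*(h - 3)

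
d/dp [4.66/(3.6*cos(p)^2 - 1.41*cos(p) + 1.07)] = (33.552*cos(p) - 6.5706)*sin(p)/(3.6*cos(p)^2 - 1.41*cos(p) + 1.07)^2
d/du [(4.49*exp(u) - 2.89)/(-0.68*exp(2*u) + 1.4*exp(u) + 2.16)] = (3.0532*exp(2*u) - 3.9304*exp(u) + 13.7444)*exp(u)/(0.4624*exp(4*u) - 1.904*exp(3*u) - 0.9776*exp(2*u) + 6.048*exp(u) + 4.6656)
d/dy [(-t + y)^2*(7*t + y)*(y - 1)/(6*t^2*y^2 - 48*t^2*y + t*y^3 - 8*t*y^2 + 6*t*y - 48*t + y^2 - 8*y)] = (t - y)*(-(t - y)*(7*t + y)*(y - 1)*(12*t^2*y - 48*t^2 + 3*t*y^2 - 16*t*y + 6*t + 2*y - 8) + ((t - y)*(7*t + y) + (t - y)*(y - 1) - 2*(7*t + y)*(y - 1))*(6*t^2*y^2 - 48*t^2*y + t*y^3 - 8*t*y^2 + 6*t*y - 48*t + y^2 - 8*y))/(6*t^2*y^2 - 48*t^2*y + t*y^3 - 8*t*y^2 + 6*t*y - 48*t + y^2 - 8*y)^2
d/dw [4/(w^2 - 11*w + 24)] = 4*(11 - 2*w)/(w^2 - 11*w + 24)^2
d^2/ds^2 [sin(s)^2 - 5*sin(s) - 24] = 5*sin(s) + 2*cos(2*s)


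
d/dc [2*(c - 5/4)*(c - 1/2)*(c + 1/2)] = 6*c^2 - 5*c - 1/2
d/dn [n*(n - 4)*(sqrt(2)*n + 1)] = 3*sqrt(2)*n^2 - 8*sqrt(2)*n + 2*n - 4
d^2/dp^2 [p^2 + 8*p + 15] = 2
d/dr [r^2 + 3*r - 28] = 2*r + 3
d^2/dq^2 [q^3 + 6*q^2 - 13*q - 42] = 6*q + 12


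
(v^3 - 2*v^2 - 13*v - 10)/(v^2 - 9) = (v^3 - 2*v^2 - 13*v - 10)/(v^2 - 9)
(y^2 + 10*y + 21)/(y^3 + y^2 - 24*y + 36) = (y^2 + 10*y + 21)/(y^3 + y^2 - 24*y + 36)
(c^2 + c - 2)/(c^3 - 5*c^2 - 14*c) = (c - 1)/(c*(c - 7))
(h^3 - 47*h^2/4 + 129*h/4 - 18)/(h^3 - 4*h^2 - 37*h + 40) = (4*h^2 - 15*h + 9)/(4*(h^2 + 4*h - 5))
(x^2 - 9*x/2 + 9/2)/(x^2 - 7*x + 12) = (x - 3/2)/(x - 4)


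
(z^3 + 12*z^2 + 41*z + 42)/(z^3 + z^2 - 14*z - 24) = (z + 7)/(z - 4)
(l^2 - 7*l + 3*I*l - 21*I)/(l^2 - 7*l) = (l + 3*I)/l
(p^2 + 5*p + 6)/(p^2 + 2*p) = (p + 3)/p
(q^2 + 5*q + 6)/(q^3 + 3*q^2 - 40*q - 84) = (q + 3)/(q^2 + q - 42)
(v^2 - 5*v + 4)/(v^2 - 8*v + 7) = (v - 4)/(v - 7)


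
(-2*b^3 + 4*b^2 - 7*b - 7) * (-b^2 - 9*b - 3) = 2*b^5 + 14*b^4 - 23*b^3 + 58*b^2 + 84*b + 21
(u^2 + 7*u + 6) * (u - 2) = u^3 + 5*u^2 - 8*u - 12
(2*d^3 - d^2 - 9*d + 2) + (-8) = 2*d^3 - d^2 - 9*d - 6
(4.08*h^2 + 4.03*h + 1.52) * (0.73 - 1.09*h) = -4.4472*h^3 - 1.4143*h^2 + 1.2851*h + 1.1096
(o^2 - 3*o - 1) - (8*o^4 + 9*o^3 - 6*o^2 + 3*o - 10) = -8*o^4 - 9*o^3 + 7*o^2 - 6*o + 9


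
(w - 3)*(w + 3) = w^2 - 9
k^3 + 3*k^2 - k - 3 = (k - 1)*(k + 1)*(k + 3)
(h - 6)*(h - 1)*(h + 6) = h^3 - h^2 - 36*h + 36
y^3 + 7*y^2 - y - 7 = (y - 1)*(y + 1)*(y + 7)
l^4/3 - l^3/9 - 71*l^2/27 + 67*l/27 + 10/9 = (l/3 + 1)*(l - 2)*(l - 5/3)*(l + 1/3)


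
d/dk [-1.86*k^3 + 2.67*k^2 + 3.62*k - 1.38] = -5.58*k^2 + 5.34*k + 3.62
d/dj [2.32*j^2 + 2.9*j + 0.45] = 4.64*j + 2.9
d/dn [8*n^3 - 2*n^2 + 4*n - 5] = 24*n^2 - 4*n + 4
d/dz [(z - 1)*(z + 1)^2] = (z + 1)*(3*z - 1)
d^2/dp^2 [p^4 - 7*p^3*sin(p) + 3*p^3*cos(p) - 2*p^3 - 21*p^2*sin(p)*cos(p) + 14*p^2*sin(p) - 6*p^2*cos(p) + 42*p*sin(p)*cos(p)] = 7*p^3*sin(p) - 3*p^3*cos(p) - 32*p^2*sin(p) + 42*p^2*sin(2*p) - 36*p^2*cos(p) + 12*p^2 - 18*p*sin(p) - 84*sqrt(2)*p*sin(2*p + pi/4) + 74*p*cos(p) - 12*p + 28*sin(p) - 21*sin(2*p) - 12*cos(p) + 84*cos(2*p)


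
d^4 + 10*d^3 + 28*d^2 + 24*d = d*(d + 2)^2*(d + 6)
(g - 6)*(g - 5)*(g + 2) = g^3 - 9*g^2 + 8*g + 60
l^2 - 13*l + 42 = (l - 7)*(l - 6)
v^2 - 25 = (v - 5)*(v + 5)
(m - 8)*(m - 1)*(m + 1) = m^3 - 8*m^2 - m + 8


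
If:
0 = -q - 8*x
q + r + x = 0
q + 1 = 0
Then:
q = -1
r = 7/8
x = 1/8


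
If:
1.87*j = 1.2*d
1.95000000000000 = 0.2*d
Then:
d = 9.75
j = 6.26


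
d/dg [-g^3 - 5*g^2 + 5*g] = -3*g^2 - 10*g + 5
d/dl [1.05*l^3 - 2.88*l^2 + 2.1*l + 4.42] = 3.15*l^2 - 5.76*l + 2.1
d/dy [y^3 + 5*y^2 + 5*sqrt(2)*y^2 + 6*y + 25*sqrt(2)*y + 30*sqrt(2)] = 3*y^2 + 10*y + 10*sqrt(2)*y + 6 + 25*sqrt(2)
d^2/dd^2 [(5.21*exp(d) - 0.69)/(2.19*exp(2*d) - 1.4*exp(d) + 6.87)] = (24.987681*exp(4*d) + 2.73662400000003*exp(3*d) - 463.969458*exp(2*d) + 90.282408*exp(d) + 239.259429)*exp(d)/(10.503459*exp(6*d) - 20.14362*exp(5*d) + 111.724821*exp(4*d) - 129.12452*exp(3*d) + 350.479233*exp(2*d) - 198.22698*exp(d) + 324.242703)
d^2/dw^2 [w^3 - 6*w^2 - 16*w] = 6*w - 12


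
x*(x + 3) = x^2 + 3*x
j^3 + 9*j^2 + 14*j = j*(j + 2)*(j + 7)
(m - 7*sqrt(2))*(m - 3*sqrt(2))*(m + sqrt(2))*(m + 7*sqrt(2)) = m^4 - 2*sqrt(2)*m^3 - 104*m^2 + 196*sqrt(2)*m + 588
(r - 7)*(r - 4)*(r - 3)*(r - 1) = r^4 - 15*r^3 + 75*r^2 - 145*r + 84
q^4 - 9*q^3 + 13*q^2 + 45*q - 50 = (q - 5)^2*(q - 1)*(q + 2)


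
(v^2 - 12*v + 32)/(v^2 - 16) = (v - 8)/(v + 4)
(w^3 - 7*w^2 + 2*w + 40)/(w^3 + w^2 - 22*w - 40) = (w - 4)/(w + 4)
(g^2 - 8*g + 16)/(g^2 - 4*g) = (g - 4)/g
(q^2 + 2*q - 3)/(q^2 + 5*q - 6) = (q + 3)/(q + 6)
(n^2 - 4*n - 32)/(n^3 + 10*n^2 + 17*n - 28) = (n - 8)/(n^2 + 6*n - 7)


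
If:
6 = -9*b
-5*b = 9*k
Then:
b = -2/3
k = 10/27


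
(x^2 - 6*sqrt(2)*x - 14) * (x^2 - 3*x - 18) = x^4 - 6*sqrt(2)*x^3 - 3*x^3 - 32*x^2 + 18*sqrt(2)*x^2 + 42*x + 108*sqrt(2)*x + 252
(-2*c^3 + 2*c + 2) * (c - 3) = -2*c^4 + 6*c^3 + 2*c^2 - 4*c - 6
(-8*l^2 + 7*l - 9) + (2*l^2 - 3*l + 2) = -6*l^2 + 4*l - 7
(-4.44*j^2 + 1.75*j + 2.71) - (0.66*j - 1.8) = -4.44*j^2 + 1.09*j + 4.51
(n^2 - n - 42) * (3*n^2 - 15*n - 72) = 3*n^4 - 18*n^3 - 183*n^2 + 702*n + 3024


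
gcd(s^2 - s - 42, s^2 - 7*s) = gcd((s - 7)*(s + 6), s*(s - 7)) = s - 7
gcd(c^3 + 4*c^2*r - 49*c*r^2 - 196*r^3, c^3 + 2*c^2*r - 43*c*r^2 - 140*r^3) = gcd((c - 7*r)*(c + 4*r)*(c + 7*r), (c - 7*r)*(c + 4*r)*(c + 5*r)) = -c^2 + 3*c*r + 28*r^2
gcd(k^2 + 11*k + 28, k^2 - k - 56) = k + 7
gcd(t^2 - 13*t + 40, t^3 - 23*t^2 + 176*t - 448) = t - 8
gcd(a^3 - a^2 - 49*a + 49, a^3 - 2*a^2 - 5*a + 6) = a - 1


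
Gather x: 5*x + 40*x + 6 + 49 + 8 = 45*x + 63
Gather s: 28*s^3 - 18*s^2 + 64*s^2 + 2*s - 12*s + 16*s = 28*s^3 + 46*s^2 + 6*s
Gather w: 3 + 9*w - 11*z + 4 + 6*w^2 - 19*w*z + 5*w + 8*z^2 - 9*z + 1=6*w^2 + w*(14 - 19*z) + 8*z^2 - 20*z + 8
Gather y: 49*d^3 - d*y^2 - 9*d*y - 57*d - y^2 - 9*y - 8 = 49*d^3 - 57*d + y^2*(-d - 1) + y*(-9*d - 9) - 8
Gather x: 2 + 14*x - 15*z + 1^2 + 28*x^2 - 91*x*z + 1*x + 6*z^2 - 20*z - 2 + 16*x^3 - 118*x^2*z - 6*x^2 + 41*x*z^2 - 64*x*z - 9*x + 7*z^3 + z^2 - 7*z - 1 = 16*x^3 + x^2*(22 - 118*z) + x*(41*z^2 - 155*z + 6) + 7*z^3 + 7*z^2 - 42*z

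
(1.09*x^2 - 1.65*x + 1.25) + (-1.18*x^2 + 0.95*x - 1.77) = -0.0899999999999999*x^2 - 0.7*x - 0.52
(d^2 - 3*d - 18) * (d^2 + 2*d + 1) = d^4 - d^3 - 23*d^2 - 39*d - 18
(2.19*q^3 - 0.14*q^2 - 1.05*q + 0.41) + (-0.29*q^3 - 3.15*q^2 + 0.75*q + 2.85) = 1.9*q^3 - 3.29*q^2 - 0.3*q + 3.26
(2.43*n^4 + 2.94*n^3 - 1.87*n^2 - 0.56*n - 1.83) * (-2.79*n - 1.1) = -6.7797*n^5 - 10.8756*n^4 + 1.9833*n^3 + 3.6194*n^2 + 5.7217*n + 2.013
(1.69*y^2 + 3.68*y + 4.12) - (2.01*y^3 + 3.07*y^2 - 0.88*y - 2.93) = -2.01*y^3 - 1.38*y^2 + 4.56*y + 7.05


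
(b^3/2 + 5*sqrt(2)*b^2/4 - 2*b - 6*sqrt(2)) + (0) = b^3/2 + 5*sqrt(2)*b^2/4 - 2*b - 6*sqrt(2)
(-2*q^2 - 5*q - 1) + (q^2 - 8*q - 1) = -q^2 - 13*q - 2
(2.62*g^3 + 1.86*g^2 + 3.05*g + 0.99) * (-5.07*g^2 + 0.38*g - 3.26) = -13.2834*g^5 - 8.4346*g^4 - 23.2979*g^3 - 9.9239*g^2 - 9.5668*g - 3.2274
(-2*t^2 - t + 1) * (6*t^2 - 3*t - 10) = -12*t^4 + 29*t^2 + 7*t - 10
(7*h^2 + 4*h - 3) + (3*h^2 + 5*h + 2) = 10*h^2 + 9*h - 1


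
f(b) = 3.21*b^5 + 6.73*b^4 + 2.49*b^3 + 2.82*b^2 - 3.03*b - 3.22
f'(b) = 16.05*b^4 + 26.92*b^3 + 7.47*b^2 + 5.64*b - 3.03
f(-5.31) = -8481.14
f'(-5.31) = 8907.22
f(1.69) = 110.88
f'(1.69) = 288.70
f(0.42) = -3.56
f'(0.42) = 3.15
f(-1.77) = 7.46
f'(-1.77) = 18.64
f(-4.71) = -4315.13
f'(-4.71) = 5222.08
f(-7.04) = -39689.30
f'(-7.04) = 30359.19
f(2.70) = 876.43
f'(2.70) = 1449.48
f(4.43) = 8323.91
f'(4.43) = 8690.38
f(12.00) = 942973.22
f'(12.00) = 380470.89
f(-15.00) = -2104614.52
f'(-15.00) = 723269.37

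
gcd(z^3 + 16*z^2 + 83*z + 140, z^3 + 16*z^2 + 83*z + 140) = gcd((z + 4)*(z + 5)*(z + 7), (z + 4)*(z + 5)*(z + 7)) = z^3 + 16*z^2 + 83*z + 140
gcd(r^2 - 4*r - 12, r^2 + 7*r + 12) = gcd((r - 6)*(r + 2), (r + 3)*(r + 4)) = 1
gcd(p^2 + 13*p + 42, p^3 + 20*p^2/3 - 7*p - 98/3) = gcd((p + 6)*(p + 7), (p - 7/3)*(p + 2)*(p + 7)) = p + 7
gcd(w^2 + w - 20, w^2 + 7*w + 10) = w + 5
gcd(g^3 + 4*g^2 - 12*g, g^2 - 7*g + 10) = g - 2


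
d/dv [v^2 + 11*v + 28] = 2*v + 11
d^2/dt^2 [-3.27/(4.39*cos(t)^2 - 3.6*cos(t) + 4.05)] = (252.079068*(1 - cos(t)^2)^2 - 155.03724*cos(t)^3 - 64.137126*cos(t)^2 + 357.75108*cos(t) - 220.559538)/(4.39*cos(t)^2 - 3.6*cos(t) + 4.05)^3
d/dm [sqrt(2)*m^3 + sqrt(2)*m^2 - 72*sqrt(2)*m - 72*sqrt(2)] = sqrt(2)*(3*m^2 + 2*m - 72)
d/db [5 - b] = -1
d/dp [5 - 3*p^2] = -6*p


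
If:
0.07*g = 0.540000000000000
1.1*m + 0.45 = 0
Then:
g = 7.71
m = -0.41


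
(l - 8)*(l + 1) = l^2 - 7*l - 8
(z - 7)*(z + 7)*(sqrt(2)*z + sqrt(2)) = sqrt(2)*z^3 + sqrt(2)*z^2 - 49*sqrt(2)*z - 49*sqrt(2)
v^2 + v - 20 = (v - 4)*(v + 5)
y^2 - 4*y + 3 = (y - 3)*(y - 1)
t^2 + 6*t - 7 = (t - 1)*(t + 7)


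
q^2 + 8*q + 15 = (q + 3)*(q + 5)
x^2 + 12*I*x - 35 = (x + 5*I)*(x + 7*I)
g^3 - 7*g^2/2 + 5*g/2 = g*(g - 5/2)*(g - 1)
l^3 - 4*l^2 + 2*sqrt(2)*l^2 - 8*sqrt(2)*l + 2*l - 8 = (l - 4)*(l + sqrt(2))^2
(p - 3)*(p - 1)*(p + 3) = p^3 - p^2 - 9*p + 9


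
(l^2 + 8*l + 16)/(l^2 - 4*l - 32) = (l + 4)/(l - 8)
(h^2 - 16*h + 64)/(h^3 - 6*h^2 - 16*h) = (h - 8)/(h*(h + 2))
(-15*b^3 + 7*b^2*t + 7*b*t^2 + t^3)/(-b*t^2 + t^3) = 15*b^2/t^2 + 8*b/t + 1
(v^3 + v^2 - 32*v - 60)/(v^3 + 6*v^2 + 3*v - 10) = (v - 6)/(v - 1)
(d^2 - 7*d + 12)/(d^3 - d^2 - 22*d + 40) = (d - 3)/(d^2 + 3*d - 10)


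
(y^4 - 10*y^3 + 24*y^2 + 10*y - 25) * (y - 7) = y^5 - 17*y^4 + 94*y^3 - 158*y^2 - 95*y + 175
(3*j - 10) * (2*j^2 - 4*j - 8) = 6*j^3 - 32*j^2 + 16*j + 80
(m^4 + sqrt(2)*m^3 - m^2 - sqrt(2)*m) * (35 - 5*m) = -5*m^5 - 5*sqrt(2)*m^4 + 35*m^4 + 5*m^3 + 35*sqrt(2)*m^3 - 35*m^2 + 5*sqrt(2)*m^2 - 35*sqrt(2)*m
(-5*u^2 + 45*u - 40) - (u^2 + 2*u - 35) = -6*u^2 + 43*u - 5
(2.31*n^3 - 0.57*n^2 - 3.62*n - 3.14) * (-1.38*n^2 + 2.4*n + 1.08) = -3.1878*n^5 + 6.3306*n^4 + 6.1224*n^3 - 4.9704*n^2 - 11.4456*n - 3.3912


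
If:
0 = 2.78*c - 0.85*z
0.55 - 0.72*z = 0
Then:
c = 0.23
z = 0.76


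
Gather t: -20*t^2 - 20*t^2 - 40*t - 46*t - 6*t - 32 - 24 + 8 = -40*t^2 - 92*t - 48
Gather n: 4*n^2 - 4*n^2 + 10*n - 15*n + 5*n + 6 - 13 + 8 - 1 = 0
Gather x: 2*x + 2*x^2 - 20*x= 2*x^2 - 18*x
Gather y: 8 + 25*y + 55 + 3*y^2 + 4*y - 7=3*y^2 + 29*y + 56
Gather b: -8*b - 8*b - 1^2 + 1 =-16*b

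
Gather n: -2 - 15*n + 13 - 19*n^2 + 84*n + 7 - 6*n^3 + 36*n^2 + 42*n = -6*n^3 + 17*n^2 + 111*n + 18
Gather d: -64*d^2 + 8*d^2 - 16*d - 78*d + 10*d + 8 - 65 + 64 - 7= -56*d^2 - 84*d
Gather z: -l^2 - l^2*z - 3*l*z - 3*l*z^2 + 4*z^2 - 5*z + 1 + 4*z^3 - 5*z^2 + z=-l^2 + 4*z^3 + z^2*(-3*l - 1) + z*(-l^2 - 3*l - 4) + 1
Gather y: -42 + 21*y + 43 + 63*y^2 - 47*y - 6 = 63*y^2 - 26*y - 5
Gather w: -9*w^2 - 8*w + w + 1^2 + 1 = -9*w^2 - 7*w + 2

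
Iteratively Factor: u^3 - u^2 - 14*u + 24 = (u - 2)*(u^2 + u - 12) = (u - 2)*(u + 4)*(u - 3)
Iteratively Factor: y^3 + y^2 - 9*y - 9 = (y + 1)*(y^2 - 9) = (y - 3)*(y + 1)*(y + 3)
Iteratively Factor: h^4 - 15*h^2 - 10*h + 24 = (h + 2)*(h^3 - 2*h^2 - 11*h + 12) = (h - 4)*(h + 2)*(h^2 + 2*h - 3) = (h - 4)*(h - 1)*(h + 2)*(h + 3)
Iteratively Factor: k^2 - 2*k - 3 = (k - 3)*(k + 1)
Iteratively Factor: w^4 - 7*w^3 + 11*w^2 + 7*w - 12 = (w - 4)*(w^3 - 3*w^2 - w + 3) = (w - 4)*(w - 3)*(w^2 - 1) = (w - 4)*(w - 3)*(w + 1)*(w - 1)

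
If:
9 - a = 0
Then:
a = 9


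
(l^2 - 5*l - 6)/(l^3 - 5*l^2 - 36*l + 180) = (l + 1)/(l^2 + l - 30)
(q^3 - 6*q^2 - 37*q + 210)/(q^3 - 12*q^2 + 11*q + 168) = (q^2 + q - 30)/(q^2 - 5*q - 24)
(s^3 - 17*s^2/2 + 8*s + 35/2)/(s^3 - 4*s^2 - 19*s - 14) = (s - 5/2)/(s + 2)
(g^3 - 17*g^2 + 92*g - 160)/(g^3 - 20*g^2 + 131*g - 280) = (g - 4)/(g - 7)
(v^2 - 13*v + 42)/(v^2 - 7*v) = (v - 6)/v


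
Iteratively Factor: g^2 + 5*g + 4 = (g + 1)*(g + 4)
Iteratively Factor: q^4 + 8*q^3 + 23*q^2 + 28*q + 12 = (q + 2)*(q^3 + 6*q^2 + 11*q + 6) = (q + 2)*(q + 3)*(q^2 + 3*q + 2) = (q + 2)^2*(q + 3)*(q + 1)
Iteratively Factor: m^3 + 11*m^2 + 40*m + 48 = (m + 4)*(m^2 + 7*m + 12) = (m + 4)^2*(m + 3)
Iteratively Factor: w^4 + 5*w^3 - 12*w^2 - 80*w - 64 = (w + 1)*(w^3 + 4*w^2 - 16*w - 64) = (w - 4)*(w + 1)*(w^2 + 8*w + 16) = (w - 4)*(w + 1)*(w + 4)*(w + 4)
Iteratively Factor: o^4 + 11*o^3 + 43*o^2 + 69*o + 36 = (o + 3)*(o^3 + 8*o^2 + 19*o + 12) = (o + 1)*(o + 3)*(o^2 + 7*o + 12) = (o + 1)*(o + 3)^2*(o + 4)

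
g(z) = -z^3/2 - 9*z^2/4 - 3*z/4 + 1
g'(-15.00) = -270.75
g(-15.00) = 1193.50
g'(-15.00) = -270.75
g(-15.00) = 1193.50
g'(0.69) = -4.57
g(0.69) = -0.75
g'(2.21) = -18.02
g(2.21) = -17.04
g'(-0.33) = 0.57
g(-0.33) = 1.02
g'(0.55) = -3.68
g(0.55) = -0.18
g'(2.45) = -20.78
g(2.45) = -21.70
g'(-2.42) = 1.36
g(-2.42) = -3.28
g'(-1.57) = 2.62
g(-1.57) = -1.43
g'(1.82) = -13.91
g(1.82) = -10.83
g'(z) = -3*z^2/2 - 9*z/2 - 3/4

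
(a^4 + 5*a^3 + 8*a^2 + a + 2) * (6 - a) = -a^5 + a^4 + 22*a^3 + 47*a^2 + 4*a + 12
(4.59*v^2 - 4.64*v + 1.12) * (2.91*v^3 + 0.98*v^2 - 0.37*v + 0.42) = 13.3569*v^5 - 9.0042*v^4 - 2.9863*v^3 + 4.7422*v^2 - 2.3632*v + 0.4704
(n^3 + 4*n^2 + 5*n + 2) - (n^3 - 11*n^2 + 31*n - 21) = 15*n^2 - 26*n + 23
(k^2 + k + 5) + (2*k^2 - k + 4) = 3*k^2 + 9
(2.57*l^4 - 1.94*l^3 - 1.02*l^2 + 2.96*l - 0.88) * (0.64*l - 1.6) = 1.6448*l^5 - 5.3536*l^4 + 2.4512*l^3 + 3.5264*l^2 - 5.2992*l + 1.408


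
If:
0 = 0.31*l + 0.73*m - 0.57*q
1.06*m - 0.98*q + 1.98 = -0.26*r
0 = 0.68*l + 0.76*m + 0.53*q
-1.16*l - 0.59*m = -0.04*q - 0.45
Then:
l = 0.58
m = -0.39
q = -0.18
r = -6.72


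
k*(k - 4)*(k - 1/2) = k^3 - 9*k^2/2 + 2*k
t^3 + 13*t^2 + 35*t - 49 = (t - 1)*(t + 7)^2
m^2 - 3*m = m*(m - 3)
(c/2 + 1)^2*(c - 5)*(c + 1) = c^4/4 - 17*c^2/4 - 9*c - 5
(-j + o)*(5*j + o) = -5*j^2 + 4*j*o + o^2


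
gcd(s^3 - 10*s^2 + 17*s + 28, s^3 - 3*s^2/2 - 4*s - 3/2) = s + 1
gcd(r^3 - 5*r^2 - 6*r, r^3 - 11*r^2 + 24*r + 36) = r^2 - 5*r - 6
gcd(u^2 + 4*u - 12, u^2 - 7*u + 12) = 1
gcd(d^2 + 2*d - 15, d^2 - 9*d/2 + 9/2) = d - 3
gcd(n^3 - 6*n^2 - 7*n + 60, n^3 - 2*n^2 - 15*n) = n^2 - 2*n - 15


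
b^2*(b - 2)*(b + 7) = b^4 + 5*b^3 - 14*b^2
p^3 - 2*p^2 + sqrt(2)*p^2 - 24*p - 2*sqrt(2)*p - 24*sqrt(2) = (p - 6)*(p + 4)*(p + sqrt(2))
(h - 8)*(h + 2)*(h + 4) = h^3 - 2*h^2 - 40*h - 64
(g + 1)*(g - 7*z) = g^2 - 7*g*z + g - 7*z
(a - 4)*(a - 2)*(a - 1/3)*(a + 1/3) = a^4 - 6*a^3 + 71*a^2/9 + 2*a/3 - 8/9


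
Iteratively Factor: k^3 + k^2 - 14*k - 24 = (k + 2)*(k^2 - k - 12) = (k + 2)*(k + 3)*(k - 4)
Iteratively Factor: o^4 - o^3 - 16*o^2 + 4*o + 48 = (o + 3)*(o^3 - 4*o^2 - 4*o + 16) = (o - 4)*(o + 3)*(o^2 - 4) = (o - 4)*(o + 2)*(o + 3)*(o - 2)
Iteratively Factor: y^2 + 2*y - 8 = (y - 2)*(y + 4)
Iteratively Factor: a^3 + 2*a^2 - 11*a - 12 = (a - 3)*(a^2 + 5*a + 4) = (a - 3)*(a + 1)*(a + 4)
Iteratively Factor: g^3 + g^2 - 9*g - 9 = (g + 3)*(g^2 - 2*g - 3) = (g + 1)*(g + 3)*(g - 3)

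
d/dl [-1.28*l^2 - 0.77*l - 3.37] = -2.56*l - 0.77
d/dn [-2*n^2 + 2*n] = 2 - 4*n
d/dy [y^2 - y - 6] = 2*y - 1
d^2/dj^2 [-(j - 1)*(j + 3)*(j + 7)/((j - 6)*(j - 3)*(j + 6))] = 6*(-4*j^6 - 47*j^5 - 33*j^4 + 1719*j^3 + 2781*j^2 - 15228*j - 37908)/(j^9 - 9*j^8 - 81*j^7 + 945*j^6 + 972*j^5 - 32076*j^4 + 58320*j^3 + 314928*j^2 - 1259712*j + 1259712)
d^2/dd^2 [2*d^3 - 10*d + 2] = 12*d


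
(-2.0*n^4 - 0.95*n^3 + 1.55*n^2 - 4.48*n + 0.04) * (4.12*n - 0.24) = -8.24*n^5 - 3.434*n^4 + 6.614*n^3 - 18.8296*n^2 + 1.24*n - 0.0096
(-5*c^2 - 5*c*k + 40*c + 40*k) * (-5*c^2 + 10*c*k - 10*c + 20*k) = 25*c^4 - 25*c^3*k - 150*c^3 - 50*c^2*k^2 + 150*c^2*k - 400*c^2 + 300*c*k^2 + 400*c*k + 800*k^2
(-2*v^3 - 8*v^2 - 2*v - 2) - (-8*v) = -2*v^3 - 8*v^2 + 6*v - 2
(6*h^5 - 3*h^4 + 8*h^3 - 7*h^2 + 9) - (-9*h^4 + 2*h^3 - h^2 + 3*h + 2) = 6*h^5 + 6*h^4 + 6*h^3 - 6*h^2 - 3*h + 7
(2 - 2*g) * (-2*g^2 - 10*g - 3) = 4*g^3 + 16*g^2 - 14*g - 6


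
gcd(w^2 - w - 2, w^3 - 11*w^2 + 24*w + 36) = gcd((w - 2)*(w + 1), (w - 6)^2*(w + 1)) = w + 1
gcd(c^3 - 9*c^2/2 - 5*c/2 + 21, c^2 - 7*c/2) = c - 7/2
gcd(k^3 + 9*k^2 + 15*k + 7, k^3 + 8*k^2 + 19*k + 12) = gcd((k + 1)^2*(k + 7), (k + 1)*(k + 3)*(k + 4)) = k + 1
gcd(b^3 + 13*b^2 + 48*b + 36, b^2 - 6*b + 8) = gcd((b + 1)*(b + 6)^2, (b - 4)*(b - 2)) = 1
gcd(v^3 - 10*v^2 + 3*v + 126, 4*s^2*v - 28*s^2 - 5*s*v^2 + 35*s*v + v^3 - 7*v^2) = v - 7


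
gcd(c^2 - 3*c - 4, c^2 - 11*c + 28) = c - 4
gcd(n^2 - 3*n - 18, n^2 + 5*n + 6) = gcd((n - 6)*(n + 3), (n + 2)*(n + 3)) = n + 3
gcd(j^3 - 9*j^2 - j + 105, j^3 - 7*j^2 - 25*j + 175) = j^2 - 12*j + 35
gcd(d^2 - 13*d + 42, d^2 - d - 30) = d - 6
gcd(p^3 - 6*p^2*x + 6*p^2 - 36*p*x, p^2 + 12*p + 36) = p + 6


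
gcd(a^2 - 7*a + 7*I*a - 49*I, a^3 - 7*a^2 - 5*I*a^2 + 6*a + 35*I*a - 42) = a - 7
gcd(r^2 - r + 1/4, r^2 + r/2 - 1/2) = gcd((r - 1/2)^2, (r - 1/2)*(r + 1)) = r - 1/2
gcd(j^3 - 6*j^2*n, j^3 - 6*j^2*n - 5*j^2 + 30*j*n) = j^2 - 6*j*n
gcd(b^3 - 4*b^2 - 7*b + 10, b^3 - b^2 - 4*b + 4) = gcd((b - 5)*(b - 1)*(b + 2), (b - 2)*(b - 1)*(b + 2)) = b^2 + b - 2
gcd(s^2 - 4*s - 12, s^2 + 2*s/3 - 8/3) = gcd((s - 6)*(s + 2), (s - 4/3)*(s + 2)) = s + 2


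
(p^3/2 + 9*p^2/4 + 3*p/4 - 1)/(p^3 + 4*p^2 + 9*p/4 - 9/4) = (p^2 + 5*p + 4)/(2*p^2 + 9*p + 9)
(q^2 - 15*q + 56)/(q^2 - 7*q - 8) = (q - 7)/(q + 1)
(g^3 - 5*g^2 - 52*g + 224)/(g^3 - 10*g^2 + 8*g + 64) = (g + 7)/(g + 2)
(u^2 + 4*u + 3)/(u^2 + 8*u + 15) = (u + 1)/(u + 5)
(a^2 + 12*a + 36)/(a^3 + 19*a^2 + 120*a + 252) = 1/(a + 7)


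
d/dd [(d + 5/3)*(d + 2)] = 2*d + 11/3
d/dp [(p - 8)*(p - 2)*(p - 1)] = 3*p^2 - 22*p + 26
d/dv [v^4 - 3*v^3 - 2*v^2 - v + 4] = 4*v^3 - 9*v^2 - 4*v - 1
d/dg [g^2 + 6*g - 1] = 2*g + 6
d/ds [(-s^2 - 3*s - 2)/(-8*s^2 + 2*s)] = (-13*s^2 - 16*s + 2)/(2*s^2*(16*s^2 - 8*s + 1))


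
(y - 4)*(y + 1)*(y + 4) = y^3 + y^2 - 16*y - 16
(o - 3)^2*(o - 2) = o^3 - 8*o^2 + 21*o - 18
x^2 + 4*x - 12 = (x - 2)*(x + 6)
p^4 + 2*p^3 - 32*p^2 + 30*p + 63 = (p - 3)^2*(p + 1)*(p + 7)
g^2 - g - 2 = (g - 2)*(g + 1)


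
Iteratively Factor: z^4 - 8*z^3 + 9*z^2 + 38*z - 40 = (z + 2)*(z^3 - 10*z^2 + 29*z - 20) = (z - 4)*(z + 2)*(z^2 - 6*z + 5) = (z - 4)*(z - 1)*(z + 2)*(z - 5)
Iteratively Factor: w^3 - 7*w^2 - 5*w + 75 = (w - 5)*(w^2 - 2*w - 15) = (w - 5)*(w + 3)*(w - 5)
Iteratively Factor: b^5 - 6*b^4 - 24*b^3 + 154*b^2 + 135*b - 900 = (b - 5)*(b^4 - b^3 - 29*b^2 + 9*b + 180) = (b - 5)*(b + 4)*(b^3 - 5*b^2 - 9*b + 45) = (b - 5)*(b - 3)*(b + 4)*(b^2 - 2*b - 15) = (b - 5)*(b - 3)*(b + 3)*(b + 4)*(b - 5)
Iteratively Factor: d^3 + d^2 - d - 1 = (d + 1)*(d^2 - 1) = (d - 1)*(d + 1)*(d + 1)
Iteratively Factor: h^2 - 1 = (h + 1)*(h - 1)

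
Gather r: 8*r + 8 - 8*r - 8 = 0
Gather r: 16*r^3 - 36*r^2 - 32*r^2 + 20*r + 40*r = 16*r^3 - 68*r^2 + 60*r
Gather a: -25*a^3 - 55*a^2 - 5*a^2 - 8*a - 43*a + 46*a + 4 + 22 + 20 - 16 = -25*a^3 - 60*a^2 - 5*a + 30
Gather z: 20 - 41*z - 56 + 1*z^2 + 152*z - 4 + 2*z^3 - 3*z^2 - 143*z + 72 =2*z^3 - 2*z^2 - 32*z + 32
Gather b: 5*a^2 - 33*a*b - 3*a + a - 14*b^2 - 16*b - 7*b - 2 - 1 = 5*a^2 - 2*a - 14*b^2 + b*(-33*a - 23) - 3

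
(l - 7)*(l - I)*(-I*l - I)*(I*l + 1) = l^4 - 6*l^3 - 2*I*l^3 - 8*l^2 + 12*I*l^2 + 6*l + 14*I*l + 7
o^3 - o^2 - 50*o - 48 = (o - 8)*(o + 1)*(o + 6)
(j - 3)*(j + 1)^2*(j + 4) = j^4 + 3*j^3 - 9*j^2 - 23*j - 12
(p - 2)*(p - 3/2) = p^2 - 7*p/2 + 3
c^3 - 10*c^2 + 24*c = c*(c - 6)*(c - 4)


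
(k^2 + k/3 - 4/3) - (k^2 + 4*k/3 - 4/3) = -k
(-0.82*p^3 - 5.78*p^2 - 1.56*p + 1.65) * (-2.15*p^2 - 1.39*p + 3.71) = 1.763*p^5 + 13.5668*p^4 + 8.346*p^3 - 22.8229*p^2 - 8.0811*p + 6.1215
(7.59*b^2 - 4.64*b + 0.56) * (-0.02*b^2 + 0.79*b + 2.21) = -0.1518*b^4 + 6.0889*b^3 + 13.0971*b^2 - 9.812*b + 1.2376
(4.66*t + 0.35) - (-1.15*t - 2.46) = 5.81*t + 2.81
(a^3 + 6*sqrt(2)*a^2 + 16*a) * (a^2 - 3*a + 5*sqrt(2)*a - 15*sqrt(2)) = a^5 - 3*a^4 + 11*sqrt(2)*a^4 - 33*sqrt(2)*a^3 + 76*a^3 - 228*a^2 + 80*sqrt(2)*a^2 - 240*sqrt(2)*a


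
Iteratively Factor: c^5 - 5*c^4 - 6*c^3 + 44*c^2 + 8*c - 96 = (c + 2)*(c^4 - 7*c^3 + 8*c^2 + 28*c - 48) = (c - 4)*(c + 2)*(c^3 - 3*c^2 - 4*c + 12) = (c - 4)*(c + 2)^2*(c^2 - 5*c + 6) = (c - 4)*(c - 2)*(c + 2)^2*(c - 3)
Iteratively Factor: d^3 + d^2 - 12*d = (d + 4)*(d^2 - 3*d) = (d - 3)*(d + 4)*(d)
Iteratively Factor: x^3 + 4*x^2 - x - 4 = (x + 4)*(x^2 - 1) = (x + 1)*(x + 4)*(x - 1)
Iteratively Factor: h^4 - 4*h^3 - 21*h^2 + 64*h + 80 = (h - 4)*(h^3 - 21*h - 20) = (h - 4)*(h + 4)*(h^2 - 4*h - 5) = (h - 4)*(h + 1)*(h + 4)*(h - 5)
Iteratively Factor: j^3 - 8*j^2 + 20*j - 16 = (j - 2)*(j^2 - 6*j + 8) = (j - 4)*(j - 2)*(j - 2)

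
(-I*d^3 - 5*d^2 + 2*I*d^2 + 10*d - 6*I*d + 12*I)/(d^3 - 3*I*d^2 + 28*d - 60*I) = (-I*d^2 + d*(1 + 2*I) - 2)/(d^2 + 3*I*d + 10)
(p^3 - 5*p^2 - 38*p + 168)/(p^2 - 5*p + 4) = (p^2 - p - 42)/(p - 1)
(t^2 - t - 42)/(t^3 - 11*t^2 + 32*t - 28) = (t + 6)/(t^2 - 4*t + 4)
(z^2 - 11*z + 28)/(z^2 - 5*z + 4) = (z - 7)/(z - 1)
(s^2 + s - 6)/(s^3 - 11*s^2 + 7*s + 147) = (s - 2)/(s^2 - 14*s + 49)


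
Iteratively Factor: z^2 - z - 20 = (z + 4)*(z - 5)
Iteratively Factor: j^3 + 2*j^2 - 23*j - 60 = (j + 3)*(j^2 - j - 20) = (j + 3)*(j + 4)*(j - 5)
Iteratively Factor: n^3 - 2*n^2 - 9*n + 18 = (n + 3)*(n^2 - 5*n + 6) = (n - 3)*(n + 3)*(n - 2)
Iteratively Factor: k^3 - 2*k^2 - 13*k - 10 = (k + 2)*(k^2 - 4*k - 5) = (k + 1)*(k + 2)*(k - 5)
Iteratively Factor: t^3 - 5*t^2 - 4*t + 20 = (t + 2)*(t^2 - 7*t + 10) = (t - 5)*(t + 2)*(t - 2)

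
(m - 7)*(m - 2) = m^2 - 9*m + 14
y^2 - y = y*(y - 1)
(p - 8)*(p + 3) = p^2 - 5*p - 24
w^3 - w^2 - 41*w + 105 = (w - 5)*(w - 3)*(w + 7)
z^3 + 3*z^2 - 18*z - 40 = (z - 4)*(z + 2)*(z + 5)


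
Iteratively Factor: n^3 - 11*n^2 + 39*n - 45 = (n - 5)*(n^2 - 6*n + 9) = (n - 5)*(n - 3)*(n - 3)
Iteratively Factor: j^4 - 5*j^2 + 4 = (j - 1)*(j^3 + j^2 - 4*j - 4) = (j - 2)*(j - 1)*(j^2 + 3*j + 2) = (j - 2)*(j - 1)*(j + 1)*(j + 2)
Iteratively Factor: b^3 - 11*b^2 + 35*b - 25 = (b - 5)*(b^2 - 6*b + 5) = (b - 5)*(b - 1)*(b - 5)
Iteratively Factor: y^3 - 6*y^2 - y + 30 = (y - 3)*(y^2 - 3*y - 10) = (y - 5)*(y - 3)*(y + 2)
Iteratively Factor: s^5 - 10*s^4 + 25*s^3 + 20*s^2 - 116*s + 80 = (s - 5)*(s^4 - 5*s^3 + 20*s - 16) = (s - 5)*(s - 2)*(s^3 - 3*s^2 - 6*s + 8) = (s - 5)*(s - 4)*(s - 2)*(s^2 + s - 2) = (s - 5)*(s - 4)*(s - 2)*(s + 2)*(s - 1)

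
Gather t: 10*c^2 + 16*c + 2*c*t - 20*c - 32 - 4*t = 10*c^2 - 4*c + t*(2*c - 4) - 32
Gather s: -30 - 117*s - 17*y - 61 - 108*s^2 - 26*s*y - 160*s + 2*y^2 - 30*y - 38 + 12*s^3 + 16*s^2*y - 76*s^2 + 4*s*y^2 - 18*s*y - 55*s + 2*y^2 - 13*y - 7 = 12*s^3 + s^2*(16*y - 184) + s*(4*y^2 - 44*y - 332) + 4*y^2 - 60*y - 136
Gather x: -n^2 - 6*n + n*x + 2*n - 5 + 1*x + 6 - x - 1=-n^2 + n*x - 4*n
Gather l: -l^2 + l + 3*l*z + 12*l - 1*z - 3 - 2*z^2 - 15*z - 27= -l^2 + l*(3*z + 13) - 2*z^2 - 16*z - 30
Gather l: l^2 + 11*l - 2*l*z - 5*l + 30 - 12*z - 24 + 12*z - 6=l^2 + l*(6 - 2*z)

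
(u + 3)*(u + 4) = u^2 + 7*u + 12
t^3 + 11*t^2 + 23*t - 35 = (t - 1)*(t + 5)*(t + 7)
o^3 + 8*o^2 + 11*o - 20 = (o - 1)*(o + 4)*(o + 5)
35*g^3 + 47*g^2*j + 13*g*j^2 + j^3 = (g + j)*(5*g + j)*(7*g + j)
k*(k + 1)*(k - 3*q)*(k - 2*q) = k^4 - 5*k^3*q + k^3 + 6*k^2*q^2 - 5*k^2*q + 6*k*q^2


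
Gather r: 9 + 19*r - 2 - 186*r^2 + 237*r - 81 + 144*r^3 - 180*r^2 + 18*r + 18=144*r^3 - 366*r^2 + 274*r - 56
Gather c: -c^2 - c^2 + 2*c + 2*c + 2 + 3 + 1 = -2*c^2 + 4*c + 6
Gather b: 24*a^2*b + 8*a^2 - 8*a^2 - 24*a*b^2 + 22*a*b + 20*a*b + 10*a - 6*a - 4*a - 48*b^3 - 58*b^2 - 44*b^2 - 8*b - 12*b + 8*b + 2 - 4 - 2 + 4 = -48*b^3 + b^2*(-24*a - 102) + b*(24*a^2 + 42*a - 12)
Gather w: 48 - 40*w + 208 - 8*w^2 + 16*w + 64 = -8*w^2 - 24*w + 320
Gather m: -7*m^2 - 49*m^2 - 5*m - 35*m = -56*m^2 - 40*m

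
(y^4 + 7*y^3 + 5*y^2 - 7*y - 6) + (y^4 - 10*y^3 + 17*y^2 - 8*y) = 2*y^4 - 3*y^3 + 22*y^2 - 15*y - 6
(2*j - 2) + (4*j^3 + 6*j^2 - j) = 4*j^3 + 6*j^2 + j - 2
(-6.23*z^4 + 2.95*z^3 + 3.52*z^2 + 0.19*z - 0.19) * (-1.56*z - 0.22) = 9.7188*z^5 - 3.2314*z^4 - 6.1402*z^3 - 1.0708*z^2 + 0.2546*z + 0.0418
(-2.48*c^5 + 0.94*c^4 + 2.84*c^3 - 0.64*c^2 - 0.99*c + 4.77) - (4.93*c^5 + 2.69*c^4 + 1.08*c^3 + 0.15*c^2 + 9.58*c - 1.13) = -7.41*c^5 - 1.75*c^4 + 1.76*c^3 - 0.79*c^2 - 10.57*c + 5.9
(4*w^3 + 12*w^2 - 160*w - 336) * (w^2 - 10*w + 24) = 4*w^5 - 28*w^4 - 184*w^3 + 1552*w^2 - 480*w - 8064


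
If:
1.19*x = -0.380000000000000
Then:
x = -0.32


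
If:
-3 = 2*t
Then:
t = -3/2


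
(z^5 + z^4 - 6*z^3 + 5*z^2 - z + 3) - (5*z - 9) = z^5 + z^4 - 6*z^3 + 5*z^2 - 6*z + 12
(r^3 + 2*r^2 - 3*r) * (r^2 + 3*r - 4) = r^5 + 5*r^4 - r^3 - 17*r^2 + 12*r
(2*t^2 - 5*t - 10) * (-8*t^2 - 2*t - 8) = -16*t^4 + 36*t^3 + 74*t^2 + 60*t + 80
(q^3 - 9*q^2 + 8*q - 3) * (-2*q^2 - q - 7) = -2*q^5 + 17*q^4 - 14*q^3 + 61*q^2 - 53*q + 21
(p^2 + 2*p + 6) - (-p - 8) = p^2 + 3*p + 14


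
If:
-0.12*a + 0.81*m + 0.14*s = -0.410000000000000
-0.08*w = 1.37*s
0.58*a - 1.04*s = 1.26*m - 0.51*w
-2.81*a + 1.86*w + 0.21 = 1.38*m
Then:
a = -0.28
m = -0.56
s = 0.06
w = -0.95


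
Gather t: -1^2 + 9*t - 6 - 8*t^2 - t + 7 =-8*t^2 + 8*t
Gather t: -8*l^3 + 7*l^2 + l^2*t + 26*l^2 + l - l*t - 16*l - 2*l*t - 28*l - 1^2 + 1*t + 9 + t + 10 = -8*l^3 + 33*l^2 - 43*l + t*(l^2 - 3*l + 2) + 18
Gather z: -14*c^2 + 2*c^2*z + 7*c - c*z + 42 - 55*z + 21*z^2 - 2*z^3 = -14*c^2 + 7*c - 2*z^3 + 21*z^2 + z*(2*c^2 - c - 55) + 42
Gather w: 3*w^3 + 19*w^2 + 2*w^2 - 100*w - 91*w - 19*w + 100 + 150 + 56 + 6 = 3*w^3 + 21*w^2 - 210*w + 312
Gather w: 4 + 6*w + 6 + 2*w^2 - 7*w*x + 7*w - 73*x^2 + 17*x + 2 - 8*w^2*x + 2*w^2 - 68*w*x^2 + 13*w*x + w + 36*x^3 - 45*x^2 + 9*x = w^2*(4 - 8*x) + w*(-68*x^2 + 6*x + 14) + 36*x^3 - 118*x^2 + 26*x + 12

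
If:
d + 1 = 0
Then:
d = -1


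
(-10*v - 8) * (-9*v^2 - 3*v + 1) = 90*v^3 + 102*v^2 + 14*v - 8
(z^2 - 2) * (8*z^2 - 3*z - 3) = 8*z^4 - 3*z^3 - 19*z^2 + 6*z + 6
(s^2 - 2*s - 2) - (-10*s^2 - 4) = 11*s^2 - 2*s + 2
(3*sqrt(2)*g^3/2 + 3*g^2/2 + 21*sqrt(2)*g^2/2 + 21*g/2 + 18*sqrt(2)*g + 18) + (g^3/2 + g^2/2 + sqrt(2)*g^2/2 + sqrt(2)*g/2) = g^3/2 + 3*sqrt(2)*g^3/2 + 2*g^2 + 11*sqrt(2)*g^2 + 21*g/2 + 37*sqrt(2)*g/2 + 18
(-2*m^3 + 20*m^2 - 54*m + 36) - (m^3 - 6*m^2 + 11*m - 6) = -3*m^3 + 26*m^2 - 65*m + 42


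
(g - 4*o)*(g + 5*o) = g^2 + g*o - 20*o^2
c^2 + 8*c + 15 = (c + 3)*(c + 5)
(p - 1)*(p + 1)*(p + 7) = p^3 + 7*p^2 - p - 7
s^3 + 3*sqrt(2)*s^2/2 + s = s*(s + sqrt(2)/2)*(s + sqrt(2))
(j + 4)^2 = j^2 + 8*j + 16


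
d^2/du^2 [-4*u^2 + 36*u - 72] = -8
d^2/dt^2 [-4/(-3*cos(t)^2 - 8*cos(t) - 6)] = 8*(-18*sin(t)^4 + 5*sin(t)^2 + 69*cos(t) - 9*cos(3*t) + 59)/(-3*sin(t)^2 + 8*cos(t) + 9)^3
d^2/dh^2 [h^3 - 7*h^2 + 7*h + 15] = 6*h - 14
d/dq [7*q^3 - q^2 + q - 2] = 21*q^2 - 2*q + 1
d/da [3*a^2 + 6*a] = 6*a + 6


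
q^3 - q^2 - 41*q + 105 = (q - 5)*(q - 3)*(q + 7)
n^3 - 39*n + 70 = (n - 5)*(n - 2)*(n + 7)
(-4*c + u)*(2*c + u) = -8*c^2 - 2*c*u + u^2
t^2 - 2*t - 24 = (t - 6)*(t + 4)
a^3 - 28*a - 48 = (a - 6)*(a + 2)*(a + 4)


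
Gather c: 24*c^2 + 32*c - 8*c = 24*c^2 + 24*c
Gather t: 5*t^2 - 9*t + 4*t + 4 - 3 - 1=5*t^2 - 5*t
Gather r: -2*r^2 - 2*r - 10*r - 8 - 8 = -2*r^2 - 12*r - 16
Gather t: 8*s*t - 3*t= t*(8*s - 3)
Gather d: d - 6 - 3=d - 9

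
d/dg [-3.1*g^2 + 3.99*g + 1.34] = 3.99 - 6.2*g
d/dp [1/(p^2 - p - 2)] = (1 - 2*p)/(-p^2 + p + 2)^2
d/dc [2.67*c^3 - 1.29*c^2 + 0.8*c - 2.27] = 8.01*c^2 - 2.58*c + 0.8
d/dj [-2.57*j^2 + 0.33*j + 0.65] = 0.33 - 5.14*j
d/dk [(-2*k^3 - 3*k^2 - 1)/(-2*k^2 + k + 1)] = (4*k^4 - 4*k^3 - 9*k^2 - 10*k + 1)/(4*k^4 - 4*k^3 - 3*k^2 + 2*k + 1)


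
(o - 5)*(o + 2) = o^2 - 3*o - 10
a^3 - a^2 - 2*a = a*(a - 2)*(a + 1)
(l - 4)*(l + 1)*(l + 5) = l^3 + 2*l^2 - 19*l - 20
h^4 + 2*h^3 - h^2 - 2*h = h*(h - 1)*(h + 1)*(h + 2)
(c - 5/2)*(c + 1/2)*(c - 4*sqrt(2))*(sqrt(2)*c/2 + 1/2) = sqrt(2)*c^4/2 - 7*c^3/2 - sqrt(2)*c^3 - 21*sqrt(2)*c^2/8 + 7*c^2 + 35*c/8 + 4*sqrt(2)*c + 5*sqrt(2)/2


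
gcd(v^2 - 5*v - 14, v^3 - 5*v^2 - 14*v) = v^2 - 5*v - 14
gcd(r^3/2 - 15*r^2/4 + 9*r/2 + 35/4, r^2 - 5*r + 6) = 1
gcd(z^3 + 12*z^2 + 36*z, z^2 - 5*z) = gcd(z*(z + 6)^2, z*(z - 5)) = z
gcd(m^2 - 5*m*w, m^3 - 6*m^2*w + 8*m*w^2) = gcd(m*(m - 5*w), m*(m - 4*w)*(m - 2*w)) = m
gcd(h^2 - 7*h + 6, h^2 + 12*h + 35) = 1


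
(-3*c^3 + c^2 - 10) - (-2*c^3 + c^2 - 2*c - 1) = -c^3 + 2*c - 9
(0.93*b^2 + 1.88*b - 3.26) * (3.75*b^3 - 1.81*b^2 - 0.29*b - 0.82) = 3.4875*b^5 + 5.3667*b^4 - 15.8975*b^3 + 4.5928*b^2 - 0.5962*b + 2.6732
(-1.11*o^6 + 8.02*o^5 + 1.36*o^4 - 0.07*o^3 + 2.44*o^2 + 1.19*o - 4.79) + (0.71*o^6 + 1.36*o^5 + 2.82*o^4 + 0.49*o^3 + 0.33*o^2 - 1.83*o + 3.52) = -0.4*o^6 + 9.38*o^5 + 4.18*o^4 + 0.42*o^3 + 2.77*o^2 - 0.64*o - 1.27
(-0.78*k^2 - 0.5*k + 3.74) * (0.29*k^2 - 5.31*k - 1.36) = -0.2262*k^4 + 3.9968*k^3 + 4.8004*k^2 - 19.1794*k - 5.0864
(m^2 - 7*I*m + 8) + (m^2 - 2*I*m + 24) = 2*m^2 - 9*I*m + 32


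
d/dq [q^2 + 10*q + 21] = 2*q + 10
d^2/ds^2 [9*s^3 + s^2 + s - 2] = 54*s + 2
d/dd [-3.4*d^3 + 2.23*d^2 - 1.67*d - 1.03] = -10.2*d^2 + 4.46*d - 1.67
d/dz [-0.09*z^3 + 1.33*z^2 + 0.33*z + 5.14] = -0.27*z^2 + 2.66*z + 0.33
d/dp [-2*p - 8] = -2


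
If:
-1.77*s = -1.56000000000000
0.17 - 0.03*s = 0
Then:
No Solution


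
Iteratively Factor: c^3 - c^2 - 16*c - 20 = (c - 5)*(c^2 + 4*c + 4) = (c - 5)*(c + 2)*(c + 2)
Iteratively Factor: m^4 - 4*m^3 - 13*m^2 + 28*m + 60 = (m - 3)*(m^3 - m^2 - 16*m - 20) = (m - 3)*(m + 2)*(m^2 - 3*m - 10) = (m - 3)*(m + 2)^2*(m - 5)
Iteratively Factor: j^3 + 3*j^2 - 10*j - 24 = (j - 3)*(j^2 + 6*j + 8) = (j - 3)*(j + 4)*(j + 2)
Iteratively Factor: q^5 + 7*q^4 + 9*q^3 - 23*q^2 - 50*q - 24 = (q + 3)*(q^4 + 4*q^3 - 3*q^2 - 14*q - 8) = (q + 1)*(q + 3)*(q^3 + 3*q^2 - 6*q - 8) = (q - 2)*(q + 1)*(q + 3)*(q^2 + 5*q + 4) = (q - 2)*(q + 1)^2*(q + 3)*(q + 4)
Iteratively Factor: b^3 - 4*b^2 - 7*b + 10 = (b - 1)*(b^2 - 3*b - 10) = (b - 1)*(b + 2)*(b - 5)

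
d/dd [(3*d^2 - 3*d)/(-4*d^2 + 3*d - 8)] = 3*(-d^2 - 16*d + 8)/(16*d^4 - 24*d^3 + 73*d^2 - 48*d + 64)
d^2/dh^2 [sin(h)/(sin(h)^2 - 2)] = (-sin(h)^4 - 10*sin(h)^2 + 8)*sin(h)/(sin(h)^2 - 2)^3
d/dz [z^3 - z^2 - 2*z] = 3*z^2 - 2*z - 2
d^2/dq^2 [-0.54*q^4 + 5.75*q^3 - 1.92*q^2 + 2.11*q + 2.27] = -6.48*q^2 + 34.5*q - 3.84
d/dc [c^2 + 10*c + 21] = 2*c + 10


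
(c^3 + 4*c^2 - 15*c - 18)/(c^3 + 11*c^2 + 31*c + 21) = (c^2 + 3*c - 18)/(c^2 + 10*c + 21)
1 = 1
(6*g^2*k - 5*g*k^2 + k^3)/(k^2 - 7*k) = (6*g^2 - 5*g*k + k^2)/(k - 7)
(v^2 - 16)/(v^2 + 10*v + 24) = (v - 4)/(v + 6)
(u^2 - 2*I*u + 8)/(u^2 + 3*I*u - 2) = (u - 4*I)/(u + I)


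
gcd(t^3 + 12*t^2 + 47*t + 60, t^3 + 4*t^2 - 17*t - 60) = t^2 + 8*t + 15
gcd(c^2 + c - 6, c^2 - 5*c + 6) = c - 2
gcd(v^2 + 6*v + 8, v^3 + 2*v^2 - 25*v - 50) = v + 2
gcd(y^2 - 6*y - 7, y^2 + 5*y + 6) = 1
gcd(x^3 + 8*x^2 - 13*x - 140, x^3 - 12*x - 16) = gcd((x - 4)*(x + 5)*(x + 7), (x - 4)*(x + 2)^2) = x - 4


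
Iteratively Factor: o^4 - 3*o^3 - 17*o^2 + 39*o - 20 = (o + 4)*(o^3 - 7*o^2 + 11*o - 5) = (o - 1)*(o + 4)*(o^2 - 6*o + 5) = (o - 5)*(o - 1)*(o + 4)*(o - 1)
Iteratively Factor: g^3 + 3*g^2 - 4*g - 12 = (g - 2)*(g^2 + 5*g + 6) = (g - 2)*(g + 2)*(g + 3)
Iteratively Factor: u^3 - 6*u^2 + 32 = (u + 2)*(u^2 - 8*u + 16) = (u - 4)*(u + 2)*(u - 4)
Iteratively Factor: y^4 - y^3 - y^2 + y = (y)*(y^3 - y^2 - y + 1) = y*(y - 1)*(y^2 - 1) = y*(y - 1)^2*(y + 1)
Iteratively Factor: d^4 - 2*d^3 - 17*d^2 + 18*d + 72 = (d + 2)*(d^3 - 4*d^2 - 9*d + 36) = (d + 2)*(d + 3)*(d^2 - 7*d + 12) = (d - 4)*(d + 2)*(d + 3)*(d - 3)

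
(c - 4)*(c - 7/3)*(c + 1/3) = c^3 - 6*c^2 + 65*c/9 + 28/9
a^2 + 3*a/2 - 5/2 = (a - 1)*(a + 5/2)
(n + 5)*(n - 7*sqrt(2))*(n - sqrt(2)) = n^3 - 8*sqrt(2)*n^2 + 5*n^2 - 40*sqrt(2)*n + 14*n + 70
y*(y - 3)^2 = y^3 - 6*y^2 + 9*y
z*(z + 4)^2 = z^3 + 8*z^2 + 16*z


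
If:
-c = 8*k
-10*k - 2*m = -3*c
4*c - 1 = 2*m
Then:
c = -4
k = 1/2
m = -17/2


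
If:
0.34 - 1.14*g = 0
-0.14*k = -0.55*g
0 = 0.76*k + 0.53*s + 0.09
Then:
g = 0.30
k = 1.17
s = -1.85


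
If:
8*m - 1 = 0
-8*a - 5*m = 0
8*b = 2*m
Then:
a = -5/64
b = 1/32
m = 1/8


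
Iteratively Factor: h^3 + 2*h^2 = (h)*(h^2 + 2*h) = h*(h + 2)*(h)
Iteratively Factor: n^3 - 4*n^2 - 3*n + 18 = (n + 2)*(n^2 - 6*n + 9) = (n - 3)*(n + 2)*(n - 3)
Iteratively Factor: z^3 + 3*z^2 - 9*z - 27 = (z - 3)*(z^2 + 6*z + 9) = (z - 3)*(z + 3)*(z + 3)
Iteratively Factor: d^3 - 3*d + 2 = (d - 1)*(d^2 + d - 2) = (d - 1)^2*(d + 2)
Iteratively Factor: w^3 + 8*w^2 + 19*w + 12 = (w + 1)*(w^2 + 7*w + 12) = (w + 1)*(w + 3)*(w + 4)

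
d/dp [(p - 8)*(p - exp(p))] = p + (1 - exp(p))*(p - 8) - exp(p)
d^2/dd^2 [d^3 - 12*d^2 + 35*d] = 6*d - 24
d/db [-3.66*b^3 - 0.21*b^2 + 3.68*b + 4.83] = -10.98*b^2 - 0.42*b + 3.68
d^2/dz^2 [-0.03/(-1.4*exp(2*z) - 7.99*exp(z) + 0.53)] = (-(0.168*exp(z) + 0.2397)*(1.4*exp(2*z) + 7.99*exp(z) - 0.53) + 0.03*(2.8*exp(z) + 7.99)*(5.6*exp(z) + 15.98)*exp(z))*exp(z)/(1.4*exp(2*z) + 7.99*exp(z) - 0.53)^3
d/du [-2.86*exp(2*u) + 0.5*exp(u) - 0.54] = (0.5 - 5.72*exp(u))*exp(u)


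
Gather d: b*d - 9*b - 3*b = b*d - 12*b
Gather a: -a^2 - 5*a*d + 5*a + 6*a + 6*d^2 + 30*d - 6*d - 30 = -a^2 + a*(11 - 5*d) + 6*d^2 + 24*d - 30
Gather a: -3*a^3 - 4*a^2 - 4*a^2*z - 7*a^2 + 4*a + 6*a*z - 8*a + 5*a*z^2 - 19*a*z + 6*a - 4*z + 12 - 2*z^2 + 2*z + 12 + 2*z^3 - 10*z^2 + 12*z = -3*a^3 + a^2*(-4*z - 11) + a*(5*z^2 - 13*z + 2) + 2*z^3 - 12*z^2 + 10*z + 24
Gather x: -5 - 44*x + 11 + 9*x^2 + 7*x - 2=9*x^2 - 37*x + 4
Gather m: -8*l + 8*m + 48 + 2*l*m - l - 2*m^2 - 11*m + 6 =-9*l - 2*m^2 + m*(2*l - 3) + 54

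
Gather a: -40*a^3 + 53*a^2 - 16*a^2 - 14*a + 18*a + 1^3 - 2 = -40*a^3 + 37*a^2 + 4*a - 1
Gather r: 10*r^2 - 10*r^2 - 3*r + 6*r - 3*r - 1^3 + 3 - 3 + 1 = 0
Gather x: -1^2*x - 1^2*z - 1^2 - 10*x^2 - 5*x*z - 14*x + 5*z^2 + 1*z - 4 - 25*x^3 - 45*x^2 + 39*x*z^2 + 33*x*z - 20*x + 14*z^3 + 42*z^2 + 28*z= -25*x^3 - 55*x^2 + x*(39*z^2 + 28*z - 35) + 14*z^3 + 47*z^2 + 28*z - 5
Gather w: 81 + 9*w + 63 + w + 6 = 10*w + 150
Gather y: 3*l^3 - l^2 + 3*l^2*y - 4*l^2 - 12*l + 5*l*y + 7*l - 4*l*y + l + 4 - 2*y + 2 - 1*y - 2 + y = 3*l^3 - 5*l^2 - 4*l + y*(3*l^2 + l - 2) + 4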